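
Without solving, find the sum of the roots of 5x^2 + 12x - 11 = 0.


By Vieta's formulas for ax^2 + bx + c = 0:
  Sum of roots = -b/a
  Product of roots = c/a

Here a = 5, b = 12, c = -11
Sum = -(12)/5 = -12/5
Product = -11/5 = -11/5

Sum = -12/5


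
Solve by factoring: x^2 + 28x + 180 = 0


We need two numbers that multiply to 180 and add to 28.
Those numbers are 10 and 18 (since 10 * 18 = 180 and 10 + 18 = 28).
So x^2 + 28x + 180 = (x + 10)(x + 18) = 0
Setting each factor to zero: x = -10 or x = -18

x = -18, x = -10


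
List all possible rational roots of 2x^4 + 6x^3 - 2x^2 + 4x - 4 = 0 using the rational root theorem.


Rational root theorem: possible roots are ±p/q where:
  p divides the constant term (-4): p ∈ {1, 2, 4}
  q divides the leading coefficient (2): q ∈ {1, 2}

All possible rational roots: -4, -2, -1, -1/2, 1/2, 1, 2, 4

-4, -2, -1, -1/2, 1/2, 1, 2, 4


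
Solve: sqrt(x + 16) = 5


Square both sides: x + 16 = 5^2 = 25
x = 25 - 16 = 9
x = 9
Check: sqrt(1*9 + 16) = sqrt(25) = 5 ✓

x = 9


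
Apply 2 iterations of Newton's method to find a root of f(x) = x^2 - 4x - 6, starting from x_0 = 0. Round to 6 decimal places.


Newton's method: x_(n+1) = x_n - f(x_n)/f'(x_n)
f(x) = x^2 - 4x - 6
f'(x) = 2x - 4

Iteration 1:
  f(0.000000) = -6.000000
  f'(0.000000) = -4.000000
  x_1 = 0.000000 - (-6.000000)/(-4.000000) = -1.500000

Iteration 2:
  f(-1.500000) = 2.250000
  f'(-1.500000) = -7.000000
  x_2 = -1.500000 - (2.250000)/(-7.000000) = -1.178571

x_2 = -1.178571


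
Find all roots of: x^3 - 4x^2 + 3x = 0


The constant term is 0, so x = 0 is a root. Factor out x:
  x^2 - 4x + 3 = 0
Solve the quadratic x^2 - 4x + 3 = 0: discriminant = (-4)^2 - 4(1)(3) = 16 - 12 = 4.
sqrt(4) = 2, so x = (4 ± 2)/2: x = 3 or x = 1.
Collecting all roots found:

x = 0, x = 1, x = 3


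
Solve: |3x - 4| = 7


An absolute value equation |expr| = 7 gives two cases:
Case 1: 3x - 4 = 7
  3x = 11, so x = 11/3
Case 2: 3x - 4 = -7
  3x = -3, so x = -1

x = -1, x = 11/3


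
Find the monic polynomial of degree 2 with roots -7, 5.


A monic polynomial with roots -7, 5 is:
p(x) = (x + 7)(x - 5)
After multiplying by (x + 7): x + 7
After multiplying by (x - 5): x^2 + 2x - 35

x^2 + 2x - 35


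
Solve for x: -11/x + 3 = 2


Subtract 3 from both sides: -11/x = -1
Multiply both sides by x: -11 = -1 * x
Divide by -1: x = 11

x = 11


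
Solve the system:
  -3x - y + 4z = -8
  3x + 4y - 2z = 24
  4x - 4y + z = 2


Using Cramer's rule. Expand each determinant along the first row.
D  = (-3)*[4*1 - (-2)*(-4)] - (-1)*[3*1 - (-2)*4] + 4*[3*(-4) - 4*4]
  = (-3)*(-4) - (-1)*(11) + 4*(-28) = -89
Dx = (-8)*[4*1 - (-2)*(-4)] - (-1)*[24*1 - (-2)*2] + 4*[24*(-4) - 4*2]
  = (-8)*(-4) - (-1)*(28) + 4*(-104) = -356
Dy = (-3)*[24*1 - (-2)*2] - (-8)*[3*1 - (-2)*4] + 4*[3*2 - 24*4]
  = (-3)*(28) - (-8)*(11) + 4*(-90) = -356
Dz = (-3)*[4*2 - 24*(-4)] - (-1)*[3*2 - 24*4] + (-8)*[3*(-4) - 4*4]
  = (-3)*(104) - (-1)*(-90) + (-8)*(-28) = -178
x = Dx/D = -356/-89 = 4, y = Dy/D = -356/-89 = 4, z = Dz/D = -178/-89 = 2
Check eq1: (-3)(4) + (-1)(4) + (4)(2) = -8 = -8 ✓
Check eq2: (3)(4) + (4)(4) + (-2)(2) = 24 = 24 ✓
Check eq3: (4)(4) + (-4)(4) + (1)(2) = 2 = 2 ✓

x = 4, y = 4, z = 2


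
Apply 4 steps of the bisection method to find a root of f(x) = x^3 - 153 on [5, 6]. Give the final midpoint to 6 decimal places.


f(x) = x^3 - 153
f(5) = -28 < 0
f(6) = 63 > 0

Step 1: midpoint = (5.000000 + 6.000000)/2 = 5.500000
  f(5.500000) = 13.375000
  f(mid) > 0, so root is in [5.000000, 5.500000]

Step 2: midpoint = (5.000000 + 5.500000)/2 = 5.250000
  f(5.250000) = -8.296875
  f(mid) < 0, so root is in [5.250000, 5.500000]

Step 3: midpoint = (5.250000 + 5.500000)/2 = 5.375000
  f(5.375000) = 2.287109
  f(mid) > 0, so root is in [5.250000, 5.375000]

Step 4: midpoint = (5.250000 + 5.375000)/2 = 5.312500
  f(5.312500) = -3.067139
  f(mid) < 0, so root is in [5.312500, 5.375000]

midpoint = 5.312500


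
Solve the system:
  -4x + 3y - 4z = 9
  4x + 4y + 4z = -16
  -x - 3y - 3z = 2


Using Cramer's rule. Expand each determinant along the first row.
D  = (-4)*[4*(-3) - 4*(-3)] - 3*[4*(-3) - 4*(-1)] + (-4)*[4*(-3) - 4*(-1)]
  = (-4)*(0) - 3*(-8) + (-4)*(-8) = 56
Dx = 9*[4*(-3) - 4*(-3)] - 3*[(-16)*(-3) - 4*2] + (-4)*[(-16)*(-3) - 4*2]
  = 9*(0) - 3*(40) + (-4)*(40) = -280
Dy = (-4)*[(-16)*(-3) - 4*2] - 9*[4*(-3) - 4*(-1)] + (-4)*[4*2 - (-16)*(-1)]
  = (-4)*(40) - 9*(-8) + (-4)*(-8) = -56
Dz = (-4)*[4*2 - (-16)*(-3)] - 3*[4*2 - (-16)*(-1)] + 9*[4*(-3) - 4*(-1)]
  = (-4)*(-40) - 3*(-8) + 9*(-8) = 112
x = Dx/D = -280/56 = -5, y = Dy/D = -56/56 = -1, z = Dz/D = 112/56 = 2
Check eq1: (-4)(-5) + (3)(-1) + (-4)(2) = 9 = 9 ✓
Check eq2: (4)(-5) + (4)(-1) + (4)(2) = -16 = -16 ✓
Check eq3: (-1)(-5) + (-3)(-1) + (-3)(2) = 2 = 2 ✓

x = -5, y = -1, z = 2


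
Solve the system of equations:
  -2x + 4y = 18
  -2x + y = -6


Using Cramer's rule:
Determinant D = (-2)(1) - (-2)(4) = -2 + 8 = 6
Dx = (18)(1) - (-6)(4) = 18 + 24 = 42
Dy = (-2)(-6) - (-2)(18) = 12 + 36 = 48
x = Dx/D = 42/6 = 7
y = Dy/D = 48/6 = 8

x = 7, y = 8


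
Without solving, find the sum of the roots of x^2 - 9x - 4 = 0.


By Vieta's formulas for ax^2 + bx + c = 0:
  Sum of roots = -b/a
  Product of roots = c/a

Here a = 1, b = -9, c = -4
Sum = -(-9)/1 = 9
Product = -4/1 = -4

Sum = 9


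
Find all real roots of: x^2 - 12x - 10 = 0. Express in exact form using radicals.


Using the quadratic formula: x = (-b ± sqrt(b^2 - 4ac)) / (2a)
Here a = 1, b = -12, c = -10
Discriminant = b^2 - 4ac = (-12)^2 - 4(1)(-10) = 144 + 40 = 184
Since discriminant = 184 > 0, there are two real roots.
x = (12 ± 2*sqrt(46)) / 2
Simplifying: x = 6 ± sqrt(46)
Numerically: x ≈ 12.7823 or x ≈ -0.7823

x = 6 + sqrt(46) or x = 6 - sqrt(46)


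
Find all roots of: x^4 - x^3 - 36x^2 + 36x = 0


The constant term is 0, so x = 0 is a root. Factor out x:
  x^3 - x^2 - 36x + 36 = 0
Let p(x) = x^3 - x^2 - 36x + 36. By the rational root theorem (leading coefficient 1), any rational root is an integer divisor of 36: try ±1, ±2, ... in turn.
Test x = 1: value = 0 ✓, so (x - 1) is a factor.
Synthetic division by (x - 1): bring down 1; 1(1) - 1 = 0; 0(1) - 36 = -36; (-36)(1) + 36 = 0 → quotient x^2 - 36, remainder 0.
Solve the quadratic x^2 - 36 = 0: discriminant = 0^2 - 4(1)(-36) = 0 + 144 = 144.
sqrt(144) = 12, so x = (0 ± 12)/2: x = 6 or x = -6.
Collecting all roots found:

x = -6, x = 0, x = 1, x = 6


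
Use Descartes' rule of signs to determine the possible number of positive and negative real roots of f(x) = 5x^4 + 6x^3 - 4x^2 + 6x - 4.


Descartes' rule of signs:

For positive roots, count sign changes in f(x) = 5x^4 + 6x^3 - 4x^2 + 6x - 4:
Signs of coefficients: +, +, -, +, -
Number of sign changes: 3
Possible positive real roots: 3, 1

For negative roots, examine f(-x) = 5x^4 - 6x^3 - 4x^2 - 6x - 4:
Signs of coefficients: +, -, -, -, -
Number of sign changes: 1
Possible negative real roots: 1

Positive roots: 3 or 1; Negative roots: 1


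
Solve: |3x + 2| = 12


An absolute value equation |expr| = 12 gives two cases:
Case 1: 3x + 2 = 12
  3x = 10, so x = 10/3
Case 2: 3x + 2 = -12
  3x = -14, so x = -14/3

x = -14/3, x = 10/3


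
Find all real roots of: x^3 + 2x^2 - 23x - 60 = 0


Let p(x) = x^3 + 2x^2 - 23x - 60. By the rational root theorem (leading coefficient 1), any rational root is an integer divisor of 60: try ±1, ±2, ... in turn.
Test x = 1: value = -80 ≠ 0.
Test x = -1: value = -36 ≠ 0.
Test x = 2: value = -90 ≠ 0.
Test x = -2: value = -14 ≠ 0.
Test x = 3: value = -84 ≠ 0.
Test x = -3: value = 0 ✓, so (x + 3) is a factor.
Synthetic division by (x + 3): bring down 1; 1(-3) + 2 = -1; (-1)(-3) - 23 = -20; (-20)(-3) - 60 = 0 → quotient x^2 - x - 20, remainder 0.
Solve the quadratic x^2 - x - 20 = 0: discriminant = (-1)^2 - 4(1)(-20) = 1 + 80 = 81.
sqrt(81) = 9, so x = (1 ± 9)/2: x = 5 or x = -4.

x = -4, x = -3, x = 5


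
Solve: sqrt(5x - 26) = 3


Square both sides: 5x - 26 = 3^2 = 9
5x = 9 + 26 = 35
x = 7
Check: sqrt(5*7 - 26) = sqrt(9) = 3 ✓

x = 7


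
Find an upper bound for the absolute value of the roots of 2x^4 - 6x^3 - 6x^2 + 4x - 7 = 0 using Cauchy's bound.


Cauchy's bound: all roots r satisfy |r| <= 1 + max(|a_i/a_n|) for i = 0,...,n-1
where a_n is the leading coefficient.

Coefficients: [2, -6, -6, 4, -7]
Leading coefficient a_n = 2
Ratios |a_i/a_n|: 3, 3, 2, 7/2
Maximum ratio: 7/2
Cauchy's bound: |r| <= 1 + 7/2 = 9/2

Upper bound = 9/2


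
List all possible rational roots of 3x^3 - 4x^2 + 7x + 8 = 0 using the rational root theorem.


Rational root theorem: possible roots are ±p/q where:
  p divides the constant term (8): p ∈ {1, 2, 4, 8}
  q divides the leading coefficient (3): q ∈ {1, 3}

All possible rational roots: -8, -4, -8/3, -2, -4/3, -1, -2/3, -1/3, 1/3, 2/3, 1, 4/3, 2, 8/3, 4, 8

-8, -4, -8/3, -2, -4/3, -1, -2/3, -1/3, 1/3, 2/3, 1, 4/3, 2, 8/3, 4, 8


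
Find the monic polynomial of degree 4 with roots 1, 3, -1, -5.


A monic polynomial with roots 1, 3, -1, -5 is:
p(x) = (x - 1)(x - 3)(x + 1)(x + 5)
After multiplying by (x - 1): x - 1
After multiplying by (x - 3): x^2 - 4x + 3
After multiplying by (x + 1): x^3 - 3x^2 - x + 3
After multiplying by (x + 5): x^4 + 2x^3 - 16x^2 - 2x + 15

x^4 + 2x^3 - 16x^2 - 2x + 15


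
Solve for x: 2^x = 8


Express both sides with the same base.
8 = 2^3
Since the bases match: x = 3

x = 3


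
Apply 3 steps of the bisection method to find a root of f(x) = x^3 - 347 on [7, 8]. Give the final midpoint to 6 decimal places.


f(x) = x^3 - 347
f(7) = -4 < 0
f(8) = 165 > 0

Step 1: midpoint = (7.000000 + 8.000000)/2 = 7.500000
  f(7.500000) = 74.875000
  f(mid) > 0, so root is in [7.000000, 7.500000]

Step 2: midpoint = (7.000000 + 7.500000)/2 = 7.250000
  f(7.250000) = 34.078125
  f(mid) > 0, so root is in [7.000000, 7.250000]

Step 3: midpoint = (7.000000 + 7.250000)/2 = 7.125000
  f(7.125000) = 14.705078
  f(mid) > 0, so root is in [7.000000, 7.125000]

midpoint = 7.125000


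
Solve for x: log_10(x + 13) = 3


Convert to exponential form: x + 13 = 10^3 = 1000
x = 1000 - 13 = 987
Check: log_10(987 + 13) = log_10(1000) = log_10(1000) = 3 ✓

x = 987


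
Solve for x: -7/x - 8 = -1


Subtract -8 from both sides: -7/x = 7
Multiply both sides by x: -7 = 7 * x
Divide by 7: x = -1

x = -1


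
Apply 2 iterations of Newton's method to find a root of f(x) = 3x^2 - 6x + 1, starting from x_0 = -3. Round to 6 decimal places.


Newton's method: x_(n+1) = x_n - f(x_n)/f'(x_n)
f(x) = 3x^2 - 6x + 1
f'(x) = 6x - 6

Iteration 1:
  f(-3.000000) = 46.000000
  f'(-3.000000) = -24.000000
  x_1 = -3.000000 - (46.000000)/(-24.000000) = -1.083333

Iteration 2:
  f(-1.083333) = 11.020833
  f'(-1.083333) = -12.500000
  x_2 = -1.083333 - (11.020833)/(-12.500000) = -0.201667

x_2 = -0.201667


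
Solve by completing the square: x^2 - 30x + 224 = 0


Start: x^2 - 30x + 224 = 0
Move constant: x^2 - 30x = -224
Half of -30 is -15, squared is 225
Add 225 to both sides: x^2 - 30x + 225 = 1
(x - 15)^2 = 1
x - 15 = ±1
x = 15 + 1 = 16 or x = 15 - 1 = 14

x = 14, x = 16


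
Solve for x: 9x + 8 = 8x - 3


Starting with: 9x + 8 = 8x - 3
Move all x terms to left: (9 - 8)x = -3 - 8
Simplify: x = -11
Divide both sides by 1: x = -11

x = -11


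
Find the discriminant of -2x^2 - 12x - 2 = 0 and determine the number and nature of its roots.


For ax^2 + bx + c = 0, discriminant D = b^2 - 4ac
Here a = -2, b = -12, c = -2
D = (-12)^2 - 4(-2)(-2) = 144 - 16 = 128

D = 128 > 0 but not a perfect square
The equation has 2 distinct real irrational roots.

Discriminant = 128, 2 distinct real irrational roots


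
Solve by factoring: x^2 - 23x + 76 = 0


We need two numbers that multiply to 76 and add to -23.
Those numbers are -4 and -19 (since (-4) * (-19) = 76 and (-4) + (-19) = -23).
So x^2 - 23x + 76 = (x - 4)(x - 19) = 0
Setting each factor to zero: x = 4 or x = 19

x = 4, x = 19


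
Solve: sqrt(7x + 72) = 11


Square both sides: 7x + 72 = 11^2 = 121
7x = 121 - 72 = 49
x = 7
Check: sqrt(7*7 + 72) = sqrt(121) = 11 ✓

x = 7


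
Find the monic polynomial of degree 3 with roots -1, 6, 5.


A monic polynomial with roots -1, 6, 5 is:
p(x) = (x + 1)(x - 6)(x - 5)
After multiplying by (x + 1): x + 1
After multiplying by (x - 6): x^2 - 5x - 6
After multiplying by (x - 5): x^3 - 10x^2 + 19x + 30

x^3 - 10x^2 + 19x + 30


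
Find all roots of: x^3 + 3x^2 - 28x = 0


The constant term is 0, so x = 0 is a root. Factor out x:
  x^2 + 3x - 28 = 0
Solve the quadratic x^2 + 3x - 28 = 0: discriminant = 3^2 - 4(1)(-28) = 9 + 112 = 121.
sqrt(121) = 11, so x = (-3 ± 11)/2: x = 4 or x = -7.
Collecting all roots found:

x = -7, x = 0, x = 4


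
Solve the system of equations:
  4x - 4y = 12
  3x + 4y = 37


Using Cramer's rule:
Determinant D = (4)(4) - (3)(-4) = 16 + 12 = 28
Dx = (12)(4) - (37)(-4) = 48 + 148 = 196
Dy = (4)(37) - (3)(12) = 148 - 36 = 112
x = Dx/D = 196/28 = 7
y = Dy/D = 112/28 = 4

x = 7, y = 4


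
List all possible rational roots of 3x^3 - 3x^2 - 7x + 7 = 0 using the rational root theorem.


Rational root theorem: possible roots are ±p/q where:
  p divides the constant term (7): p ∈ {1, 7}
  q divides the leading coefficient (3): q ∈ {1, 3}

All possible rational roots: -7, -7/3, -1, -1/3, 1/3, 1, 7/3, 7

-7, -7/3, -1, -1/3, 1/3, 1, 7/3, 7


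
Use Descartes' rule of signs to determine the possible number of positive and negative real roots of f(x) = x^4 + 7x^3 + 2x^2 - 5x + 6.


Descartes' rule of signs:

For positive roots, count sign changes in f(x) = x^4 + 7x^3 + 2x^2 - 5x + 6:
Signs of coefficients: +, +, +, -, +
Number of sign changes: 2
Possible positive real roots: 2, 0

For negative roots, examine f(-x) = x^4 - 7x^3 + 2x^2 + 5x + 6:
Signs of coefficients: +, -, +, +, +
Number of sign changes: 2
Possible negative real roots: 2, 0

Positive roots: 2 or 0; Negative roots: 2 or 0


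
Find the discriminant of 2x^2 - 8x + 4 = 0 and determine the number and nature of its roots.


For ax^2 + bx + c = 0, discriminant D = b^2 - 4ac
Here a = 2, b = -8, c = 4
D = (-8)^2 - 4(2)(4) = 64 - 32 = 32

D = 32 > 0 but not a perfect square
The equation has 2 distinct real irrational roots.

Discriminant = 32, 2 distinct real irrational roots


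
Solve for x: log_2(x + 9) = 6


Convert to exponential form: x + 9 = 2^6 = 64
x = 64 - 9 = 55
Check: log_2(55 + 9) = log_2(64) = log_2(64) = 6 ✓

x = 55


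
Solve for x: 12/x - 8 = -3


Subtract -8 from both sides: 12/x = 5
Multiply both sides by x: 12 = 5 * x
Divide by 5: x = 12/5

x = 12/5


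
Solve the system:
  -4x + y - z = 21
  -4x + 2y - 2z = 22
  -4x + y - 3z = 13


Using Cramer's rule. Expand each determinant along the first row.
D  = (-4)*[2*(-3) - (-2)*1] - 1*[(-4)*(-3) - (-2)*(-4)] + (-1)*[(-4)*1 - 2*(-4)]
  = (-4)*(-4) - 1*(4) + (-1)*(4) = 8
Dx = 21*[2*(-3) - (-2)*1] - 1*[22*(-3) - (-2)*13] + (-1)*[22*1 - 2*13]
  = 21*(-4) - 1*(-40) + (-1)*(-4) = -40
Dy = (-4)*[22*(-3) - (-2)*13] - 21*[(-4)*(-3) - (-2)*(-4)] + (-1)*[(-4)*13 - 22*(-4)]
  = (-4)*(-40) - 21*(4) + (-1)*(36) = 40
Dz = (-4)*[2*13 - 22*1] - 1*[(-4)*13 - 22*(-4)] + 21*[(-4)*1 - 2*(-4)]
  = (-4)*(4) - 1*(36) + 21*(4) = 32
x = Dx/D = -40/8 = -5, y = Dy/D = 40/8 = 5, z = Dz/D = 32/8 = 4
Check eq1: (-4)(-5) + (1)(5) + (-1)(4) = 21 = 21 ✓
Check eq2: (-4)(-5) + (2)(5) + (-2)(4) = 22 = 22 ✓
Check eq3: (-4)(-5) + (1)(5) + (-3)(4) = 13 = 13 ✓

x = -5, y = 5, z = 4


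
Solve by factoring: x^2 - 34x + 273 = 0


We need two numbers that multiply to 273 and add to -34.
Those numbers are -21 and -13 (since (-21) * (-13) = 273 and (-21) + (-13) = -34).
So x^2 - 34x + 273 = (x - 21)(x - 13) = 0
Setting each factor to zero: x = 21 or x = 13

x = 13, x = 21


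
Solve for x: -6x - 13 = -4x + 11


Starting with: -6x - 13 = -4x + 11
Move all x terms to left: (-6 + 4)x = 11 + 13
Simplify: -2x = 24
Divide both sides by -2: x = -12

x = -12


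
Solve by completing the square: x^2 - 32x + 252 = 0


Start: x^2 - 32x + 252 = 0
Move constant: x^2 - 32x = -252
Half of -32 is -16, squared is 256
Add 256 to both sides: x^2 - 32x + 256 = 4
(x - 16)^2 = 4
x - 16 = ±2
x = 16 + 2 = 18 or x = 16 - 2 = 14

x = 14, x = 18


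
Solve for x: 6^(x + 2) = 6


Express both sides with the same base.
6 = 6^1
Since the bases match, equate exponents: x + 2 = 1
So x = 1 - (2) = -1

x = -1


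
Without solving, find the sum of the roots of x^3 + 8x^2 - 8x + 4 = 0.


By Vieta's formulas for x^3 + bx^2 + cx + d = 0:
  r1 + r2 + r3 = -b/a = -8
  r1*r2 + r1*r3 + r2*r3 = c/a = -8
  r1*r2*r3 = -d/a = -4


Sum = -8


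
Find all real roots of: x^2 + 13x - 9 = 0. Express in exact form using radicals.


Using the quadratic formula: x = (-b ± sqrt(b^2 - 4ac)) / (2a)
Here a = 1, b = 13, c = -9
Discriminant = b^2 - 4ac = 13^2 - 4(1)(-9) = 169 + 36 = 205
Since discriminant = 205 > 0, there are two real roots.
x = (-13 ± sqrt(205)) / 2
Numerically: x ≈ 0.6589 or x ≈ -13.6589

x = (-13 + sqrt(205)) / 2 or x = (-13 - sqrt(205)) / 2


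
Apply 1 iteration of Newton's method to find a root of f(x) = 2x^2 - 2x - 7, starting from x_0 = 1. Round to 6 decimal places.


Newton's method: x_(n+1) = x_n - f(x_n)/f'(x_n)
f(x) = 2x^2 - 2x - 7
f'(x) = 4x - 2

Iteration 1:
  f(1.000000) = -7.000000
  f'(1.000000) = 2.000000
  x_1 = 1.000000 - (-7.000000)/(2.000000) = 4.500000

x_1 = 4.500000


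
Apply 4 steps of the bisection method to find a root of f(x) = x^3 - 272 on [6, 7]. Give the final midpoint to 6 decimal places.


f(x) = x^3 - 272
f(6) = -56 < 0
f(7) = 71 > 0

Step 1: midpoint = (6.000000 + 7.000000)/2 = 6.500000
  f(6.500000) = 2.625000
  f(mid) > 0, so root is in [6.000000, 6.500000]

Step 2: midpoint = (6.000000 + 6.500000)/2 = 6.250000
  f(6.250000) = -27.859375
  f(mid) < 0, so root is in [6.250000, 6.500000]

Step 3: midpoint = (6.250000 + 6.500000)/2 = 6.375000
  f(6.375000) = -12.916016
  f(mid) < 0, so root is in [6.375000, 6.500000]

Step 4: midpoint = (6.375000 + 6.500000)/2 = 6.437500
  f(6.437500) = -5.220947
  f(mid) < 0, so root is in [6.437500, 6.500000]

midpoint = 6.437500


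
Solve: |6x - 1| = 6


An absolute value equation |expr| = 6 gives two cases:
Case 1: 6x - 1 = 6
  6x = 7, so x = 7/6
Case 2: 6x - 1 = -6
  6x = -5, so x = -5/6

x = -5/6, x = 7/6


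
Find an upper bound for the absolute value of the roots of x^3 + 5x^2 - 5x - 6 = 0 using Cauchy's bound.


Cauchy's bound: all roots r satisfy |r| <= 1 + max(|a_i/a_n|) for i = 0,...,n-1
where a_n is the leading coefficient.

Coefficients: [1, 5, -5, -6]
Leading coefficient a_n = 1
Ratios |a_i/a_n|: 5, 5, 6
Maximum ratio: 6
Cauchy's bound: |r| <= 1 + 6 = 7

Upper bound = 7


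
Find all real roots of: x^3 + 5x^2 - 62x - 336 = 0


Let p(x) = x^3 + 5x^2 - 62x - 336. By the rational root theorem (leading coefficient 1), any rational root is an integer divisor of 336: try ±1, ±2, ... in turn.
Test x = 1: value = -392 ≠ 0.
Test x = -1: value = -270 ≠ 0.
Test x = 2: value = -432 ≠ 0.
Test x = -2: value = -200 ≠ 0.
Test x = 3: value = -450 ≠ 0.
Test x = -3: value = -132 ≠ 0.
Test x = 4: value = -440 ≠ 0.
Test x = -4: value = -72 ≠ 0.
Test x = 6: value = -312 ≠ 0.
Test x = -6: value = 0 ✓, so (x + 6) is a factor.
Synthetic division by (x + 6): bring down 1; 1(-6) + 5 = -1; (-1)(-6) - 62 = -56; (-56)(-6) - 336 = 0 → quotient x^2 - x - 56, remainder 0.
Solve the quadratic x^2 - x - 56 = 0: discriminant = (-1)^2 - 4(1)(-56) = 1 + 224 = 225.
sqrt(225) = 15, so x = (1 ± 15)/2: x = 8 or x = -7.

x = -7, x = -6, x = 8


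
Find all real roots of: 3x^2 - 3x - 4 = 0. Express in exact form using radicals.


Using the quadratic formula: x = (-b ± sqrt(b^2 - 4ac)) / (2a)
Here a = 3, b = -3, c = -4
Discriminant = b^2 - 4ac = (-3)^2 - 4(3)(-4) = 9 + 48 = 57
Since discriminant = 57 > 0, there are two real roots.
x = (3 ± sqrt(57)) / 6
Numerically: x ≈ 1.7583 or x ≈ -0.7583

x = (3 + sqrt(57)) / 6 or x = (3 - sqrt(57)) / 6


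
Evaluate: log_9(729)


We need the exponent such that 9^? = 729
9^3 = 729
Therefore log_9(729) = 3

3


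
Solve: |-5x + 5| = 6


An absolute value equation |expr| = 6 gives two cases:
Case 1: -5x + 5 = 6
  -5x = 1, so x = -1/5
Case 2: -5x + 5 = -6
  -5x = -11, so x = 11/5

x = -1/5, x = 11/5


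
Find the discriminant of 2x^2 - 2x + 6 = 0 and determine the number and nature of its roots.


For ax^2 + bx + c = 0, discriminant D = b^2 - 4ac
Here a = 2, b = -2, c = 6
D = (-2)^2 - 4(2)(6) = 4 - 48 = -44

D = -44 < 0
The equation has no real roots (2 complex conjugate roots).

Discriminant = -44, no real roots (2 complex conjugate roots)


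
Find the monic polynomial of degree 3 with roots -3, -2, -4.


A monic polynomial with roots -3, -2, -4 is:
p(x) = (x + 3)(x + 2)(x + 4)
After multiplying by (x + 3): x + 3
After multiplying by (x + 2): x^2 + 5x + 6
After multiplying by (x + 4): x^3 + 9x^2 + 26x + 24

x^3 + 9x^2 + 26x + 24


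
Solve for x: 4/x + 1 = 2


Subtract 1 from both sides: 4/x = 1
Multiply both sides by x: 4 = 1 * x
Divide by 1: x = 4

x = 4


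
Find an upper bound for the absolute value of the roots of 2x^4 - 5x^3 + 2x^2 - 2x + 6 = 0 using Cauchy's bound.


Cauchy's bound: all roots r satisfy |r| <= 1 + max(|a_i/a_n|) for i = 0,...,n-1
where a_n is the leading coefficient.

Coefficients: [2, -5, 2, -2, 6]
Leading coefficient a_n = 2
Ratios |a_i/a_n|: 5/2, 1, 1, 3
Maximum ratio: 3
Cauchy's bound: |r| <= 1 + 3 = 4

Upper bound = 4


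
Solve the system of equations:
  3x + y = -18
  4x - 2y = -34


Using Cramer's rule:
Determinant D = (3)(-2) - (4)(1) = -6 - 4 = -10
Dx = (-18)(-2) - (-34)(1) = 36 + 34 = 70
Dy = (3)(-34) - (4)(-18) = -102 + 72 = -30
x = Dx/D = 70/-10 = -7
y = Dy/D = -30/-10 = 3

x = -7, y = 3


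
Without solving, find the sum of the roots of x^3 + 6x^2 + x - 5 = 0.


By Vieta's formulas for x^3 + bx^2 + cx + d = 0:
  r1 + r2 + r3 = -b/a = -6
  r1*r2 + r1*r3 + r2*r3 = c/a = 1
  r1*r2*r3 = -d/a = 5


Sum = -6


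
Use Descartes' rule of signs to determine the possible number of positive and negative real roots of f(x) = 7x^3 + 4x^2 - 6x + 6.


Descartes' rule of signs:

For positive roots, count sign changes in f(x) = 7x^3 + 4x^2 - 6x + 6:
Signs of coefficients: +, +, -, +
Number of sign changes: 2
Possible positive real roots: 2, 0

For negative roots, examine f(-x) = -7x^3 + 4x^2 + 6x + 6:
Signs of coefficients: -, +, +, +
Number of sign changes: 1
Possible negative real roots: 1

Positive roots: 2 or 0; Negative roots: 1


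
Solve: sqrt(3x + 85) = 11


Square both sides: 3x + 85 = 11^2 = 121
3x = 121 - 85 = 36
x = 12
Check: sqrt(3*12 + 85) = sqrt(121) = 11 ✓

x = 12


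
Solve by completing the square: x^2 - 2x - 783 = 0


Start: x^2 - 2x - 783 = 0
Move constant: x^2 - 2x = 783
Half of -2 is -1, squared is 1
Add 1 to both sides: x^2 - 2x + 1 = 784
(x - 1)^2 = 784
x - 1 = ±28
x = 1 + 28 = 29 or x = 1 - 28 = -27

x = -27, x = 29


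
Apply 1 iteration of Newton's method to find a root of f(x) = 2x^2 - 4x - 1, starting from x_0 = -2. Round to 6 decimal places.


Newton's method: x_(n+1) = x_n - f(x_n)/f'(x_n)
f(x) = 2x^2 - 4x - 1
f'(x) = 4x - 4

Iteration 1:
  f(-2.000000) = 15.000000
  f'(-2.000000) = -12.000000
  x_1 = -2.000000 - (15.000000)/(-12.000000) = -0.750000

x_1 = -0.750000


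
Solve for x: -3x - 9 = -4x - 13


Starting with: -3x - 9 = -4x - 13
Move all x terms to left: (-3 + 4)x = -13 + 9
Simplify: x = -4
Divide both sides by 1: x = -4

x = -4


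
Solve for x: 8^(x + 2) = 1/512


Express both sides with the same base.
1/512 = 8^(-3)
Since the bases match, equate exponents: x + 2 = -3
So x = -3 - (2) = -5

x = -5


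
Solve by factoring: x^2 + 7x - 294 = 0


We need two numbers that multiply to -294 and add to 7.
Those numbers are -14 and 21 (since (-14) * 21 = -294 and (-14) + 21 = 7).
So x^2 + 7x - 294 = (x - 14)(x + 21) = 0
Setting each factor to zero: x = 14 or x = -21

x = -21, x = 14


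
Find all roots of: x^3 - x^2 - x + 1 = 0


Let p(x) = x^3 - x^2 - x + 1. By the rational root theorem (leading coefficient 1), any rational root is an integer divisor of 1: try ±1, ±2, ... in turn.
Test x = 1: value = 0 ✓, so (x - 1) is a factor.
Synthetic division by (x - 1): bring down 1; 1(1) - 1 = 0; 0(1) - 1 = -1; (-1)(1) + 1 = 0 → quotient x^2 - 1, remainder 0.
Solve the quadratic x^2 - 1 = 0: discriminant = 0^2 - 4(1)(-1) = 0 + 4 = 4.
sqrt(4) = 2, so x = (0 ± 2)/2: x = 1 or x = -1.
Collecting all roots found:

x = -1, x = 1 (multiplicity 2)


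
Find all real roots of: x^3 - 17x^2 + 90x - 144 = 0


Let p(x) = x^3 - 17x^2 + 90x - 144. By the rational root theorem (leading coefficient 1), any rational root is an integer divisor of 144: try ±1, ±2, ... in turn.
Test x = 1: value = -70 ≠ 0.
Test x = -1: value = -252 ≠ 0.
Test x = 2: value = -24 ≠ 0.
Test x = -2: value = -400 ≠ 0.
Test x = 3: value = 0 ✓, so (x - 3) is a factor.
Synthetic division by (x - 3): bring down 1; 1(3) - 17 = -14; (-14)(3) + 90 = 48; 48(3) - 144 = 0 → quotient x^2 - 14x + 48, remainder 0.
Solve the quadratic x^2 - 14x + 48 = 0: discriminant = (-14)^2 - 4(1)(48) = 196 - 192 = 4.
sqrt(4) = 2, so x = (14 ± 2)/2: x = 8 or x = 6.

x = 3, x = 6, x = 8


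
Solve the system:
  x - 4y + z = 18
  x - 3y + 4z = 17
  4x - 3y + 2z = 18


Using Cramer's rule. Expand each determinant along the first row.
D  = 1*[(-3)*2 - 4*(-3)] - (-4)*[1*2 - 4*4] + 1*[1*(-3) - (-3)*4]
  = 1*(6) - (-4)*(-14) + 1*(9) = -41
Dx = 18*[(-3)*2 - 4*(-3)] - (-4)*[17*2 - 4*18] + 1*[17*(-3) - (-3)*18]
  = 18*(6) - (-4)*(-38) + 1*(3) = -41
Dy = 1*[17*2 - 4*18] - 18*[1*2 - 4*4] + 1*[1*18 - 17*4]
  = 1*(-38) - 18*(-14) + 1*(-50) = 164
Dz = 1*[(-3)*18 - 17*(-3)] - (-4)*[1*18 - 17*4] + 18*[1*(-3) - (-3)*4]
  = 1*(-3) - (-4)*(-50) + 18*(9) = -41
x = Dx/D = -41/-41 = 1, y = Dy/D = 164/-41 = -4, z = Dz/D = -41/-41 = 1
Check eq1: (1)(1) + (-4)(-4) + (1)(1) = 18 = 18 ✓
Check eq2: (1)(1) + (-3)(-4) + (4)(1) = 17 = 17 ✓
Check eq3: (4)(1) + (-3)(-4) + (2)(1) = 18 = 18 ✓

x = 1, y = -4, z = 1


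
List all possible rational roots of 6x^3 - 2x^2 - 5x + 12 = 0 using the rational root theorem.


Rational root theorem: possible roots are ±p/q where:
  p divides the constant term (12): p ∈ {1, 2, 3, 4, 6, 12}
  q divides the leading coefficient (6): q ∈ {1, 2, 3, 6}

All possible rational roots: -12, -6, -4, -3, -2, -3/2, -4/3, -1, -2/3, -1/2, -1/3, -1/6, 1/6, 1/3, 1/2, 2/3, 1, 4/3, 3/2, 2, 3, 4, 6, 12

-12, -6, -4, -3, -2, -3/2, -4/3, -1, -2/3, -1/2, -1/3, -1/6, 1/6, 1/3, 1/2, 2/3, 1, 4/3, 3/2, 2, 3, 4, 6, 12


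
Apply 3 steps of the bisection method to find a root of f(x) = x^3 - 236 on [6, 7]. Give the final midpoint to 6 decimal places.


f(x) = x^3 - 236
f(6) = -20 < 0
f(7) = 107 > 0

Step 1: midpoint = (6.000000 + 7.000000)/2 = 6.500000
  f(6.500000) = 38.625000
  f(mid) > 0, so root is in [6.000000, 6.500000]

Step 2: midpoint = (6.000000 + 6.500000)/2 = 6.250000
  f(6.250000) = 8.140625
  f(mid) > 0, so root is in [6.000000, 6.250000]

Step 3: midpoint = (6.000000 + 6.250000)/2 = 6.125000
  f(6.125000) = -6.216797
  f(mid) < 0, so root is in [6.125000, 6.250000]

midpoint = 6.125000


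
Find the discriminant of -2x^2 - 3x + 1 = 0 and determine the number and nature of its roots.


For ax^2 + bx + c = 0, discriminant D = b^2 - 4ac
Here a = -2, b = -3, c = 1
D = (-3)^2 - 4(-2)(1) = 9 + 8 = 17

D = 17 > 0 but not a perfect square
The equation has 2 distinct real irrational roots.

Discriminant = 17, 2 distinct real irrational roots


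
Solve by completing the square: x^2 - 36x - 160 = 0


Start: x^2 - 36x - 160 = 0
Move constant: x^2 - 36x = 160
Half of -36 is -18, squared is 324
Add 324 to both sides: x^2 - 36x + 324 = 484
(x - 18)^2 = 484
x - 18 = ±22
x = 18 + 22 = 40 or x = 18 - 22 = -4

x = -4, x = 40


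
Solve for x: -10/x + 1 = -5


Subtract 1 from both sides: -10/x = -6
Multiply both sides by x: -10 = -6 * x
Divide by -6: x = 5/3

x = 5/3


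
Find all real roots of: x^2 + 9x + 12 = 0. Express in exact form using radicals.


Using the quadratic formula: x = (-b ± sqrt(b^2 - 4ac)) / (2a)
Here a = 1, b = 9, c = 12
Discriminant = b^2 - 4ac = 9^2 - 4(1)(12) = 81 - 48 = 33
Since discriminant = 33 > 0, there are two real roots.
x = (-9 ± sqrt(33)) / 2
Numerically: x ≈ -1.6277 or x ≈ -7.3723

x = (-9 + sqrt(33)) / 2 or x = (-9 - sqrt(33)) / 2


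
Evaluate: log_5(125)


We need the exponent such that 5^? = 125
5^3 = 125
Therefore log_5(125) = 3

3


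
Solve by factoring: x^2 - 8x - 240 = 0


We need two numbers that multiply to -240 and add to -8.
Those numbers are 12 and -20 (since 12 * (-20) = -240 and 12 + (-20) = -8).
So x^2 - 8x - 240 = (x + 12)(x - 20) = 0
Setting each factor to zero: x = -12 or x = 20

x = -12, x = 20


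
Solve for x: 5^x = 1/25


Express both sides with the same base.
1/25 = 5^(-2)
Since the bases match: x = -2

x = -2


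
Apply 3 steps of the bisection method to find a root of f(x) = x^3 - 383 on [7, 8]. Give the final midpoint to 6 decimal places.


f(x) = x^3 - 383
f(7) = -40 < 0
f(8) = 129 > 0

Step 1: midpoint = (7.000000 + 8.000000)/2 = 7.500000
  f(7.500000) = 38.875000
  f(mid) > 0, so root is in [7.000000, 7.500000]

Step 2: midpoint = (7.000000 + 7.500000)/2 = 7.250000
  f(7.250000) = -1.921875
  f(mid) < 0, so root is in [7.250000, 7.500000]

Step 3: midpoint = (7.250000 + 7.500000)/2 = 7.375000
  f(7.375000) = 18.130859
  f(mid) > 0, so root is in [7.250000, 7.375000]

midpoint = 7.375000


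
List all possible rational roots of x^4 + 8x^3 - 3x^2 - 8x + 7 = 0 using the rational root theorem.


Rational root theorem: possible roots are ±p/q where:
  p divides the constant term (7): p ∈ {1, 7}
  q divides the leading coefficient (1): q ∈ {1}

All possible rational roots: -7, -1, 1, 7

-7, -1, 1, 7


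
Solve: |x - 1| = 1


An absolute value equation |expr| = 1 gives two cases:
Case 1: x - 1 = 1
  x = 2, so x = 2
Case 2: x - 1 = -1
  x = 0, so x = 0

x = 0, x = 2


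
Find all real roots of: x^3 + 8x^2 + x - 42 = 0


Let p(x) = x^3 + 8x^2 + x - 42. By the rational root theorem (leading coefficient 1), any rational root is an integer divisor of 42: try ±1, ±2, ... in turn.
Test x = 1: value = -32 ≠ 0.
Test x = -1: value = -36 ≠ 0.
Test x = 2: value = 0 ✓, so (x - 2) is a factor.
Synthetic division by (x - 2): bring down 1; 1(2) + 8 = 10; 10(2) + 1 = 21; 21(2) - 42 = 0 → quotient x^2 + 10x + 21, remainder 0.
Solve the quadratic x^2 + 10x + 21 = 0: discriminant = 10^2 - 4(1)(21) = 100 - 84 = 16.
sqrt(16) = 4, so x = (-10 ± 4)/2: x = -3 or x = -7.

x = -7, x = -3, x = 2


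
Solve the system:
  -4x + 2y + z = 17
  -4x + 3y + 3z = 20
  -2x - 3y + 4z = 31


Using Cramer's rule. Expand each determinant along the first row.
D  = (-4)*[3*4 - 3*(-3)] - 2*[(-4)*4 - 3*(-2)] + 1*[(-4)*(-3) - 3*(-2)]
  = (-4)*(21) - 2*(-10) + 1*(18) = -46
Dx = 17*[3*4 - 3*(-3)] - 2*[20*4 - 3*31] + 1*[20*(-3) - 3*31]
  = 17*(21) - 2*(-13) + 1*(-153) = 230
Dy = (-4)*[20*4 - 3*31] - 17*[(-4)*4 - 3*(-2)] + 1*[(-4)*31 - 20*(-2)]
  = (-4)*(-13) - 17*(-10) + 1*(-84) = 138
Dz = (-4)*[3*31 - 20*(-3)] - 2*[(-4)*31 - 20*(-2)] + 17*[(-4)*(-3) - 3*(-2)]
  = (-4)*(153) - 2*(-84) + 17*(18) = -138
x = Dx/D = 230/-46 = -5, y = Dy/D = 138/-46 = -3, z = Dz/D = -138/-46 = 3
Check eq1: (-4)(-5) + (2)(-3) + (1)(3) = 17 = 17 ✓
Check eq2: (-4)(-5) + (3)(-3) + (3)(3) = 20 = 20 ✓
Check eq3: (-2)(-5) + (-3)(-3) + (4)(3) = 31 = 31 ✓

x = -5, y = -3, z = 3


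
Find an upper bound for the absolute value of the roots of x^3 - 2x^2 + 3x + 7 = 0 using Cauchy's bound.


Cauchy's bound: all roots r satisfy |r| <= 1 + max(|a_i/a_n|) for i = 0,...,n-1
where a_n is the leading coefficient.

Coefficients: [1, -2, 3, 7]
Leading coefficient a_n = 1
Ratios |a_i/a_n|: 2, 3, 7
Maximum ratio: 7
Cauchy's bound: |r| <= 1 + 7 = 8

Upper bound = 8


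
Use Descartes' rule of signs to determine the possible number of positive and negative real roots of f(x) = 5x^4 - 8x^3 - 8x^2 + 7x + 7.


Descartes' rule of signs:

For positive roots, count sign changes in f(x) = 5x^4 - 8x^3 - 8x^2 + 7x + 7:
Signs of coefficients: +, -, -, +, +
Number of sign changes: 2
Possible positive real roots: 2, 0

For negative roots, examine f(-x) = 5x^4 + 8x^3 - 8x^2 - 7x + 7:
Signs of coefficients: +, +, -, -, +
Number of sign changes: 2
Possible negative real roots: 2, 0

Positive roots: 2 or 0; Negative roots: 2 or 0


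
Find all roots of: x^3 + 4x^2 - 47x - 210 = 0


Let p(x) = x^3 + 4x^2 - 47x - 210. By the rational root theorem (leading coefficient 1), any rational root is an integer divisor of 210: try ±1, ±2, ... in turn.
Test x = 1: value = -252 ≠ 0.
Test x = -1: value = -160 ≠ 0.
Test x = 2: value = -280 ≠ 0.
Test x = -2: value = -108 ≠ 0.
Test x = 3: value = -288 ≠ 0.
Test x = -3: value = -60 ≠ 0.
Test x = 5: value = -220 ≠ 0.
Test x = -5: value = 0 ✓, so (x + 5) is a factor.
Synthetic division by (x + 5): bring down 1; 1(-5) + 4 = -1; (-1)(-5) - 47 = -42; (-42)(-5) - 210 = 0 → quotient x^2 - x - 42, remainder 0.
Solve the quadratic x^2 - x - 42 = 0: discriminant = (-1)^2 - 4(1)(-42) = 1 + 168 = 169.
sqrt(169) = 13, so x = (1 ± 13)/2: x = 7 or x = -6.
Collecting all roots found:

x = -6, x = -5, x = 7


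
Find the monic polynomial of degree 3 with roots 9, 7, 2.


A monic polynomial with roots 9, 7, 2 is:
p(x) = (x - 9)(x - 7)(x - 2)
After multiplying by (x - 9): x - 9
After multiplying by (x - 7): x^2 - 16x + 63
After multiplying by (x - 2): x^3 - 18x^2 + 95x - 126

x^3 - 18x^2 + 95x - 126


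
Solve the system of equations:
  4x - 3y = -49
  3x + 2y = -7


Using Cramer's rule:
Determinant D = (4)(2) - (3)(-3) = 8 + 9 = 17
Dx = (-49)(2) - (-7)(-3) = -98 - 21 = -119
Dy = (4)(-7) - (3)(-49) = -28 + 147 = 119
x = Dx/D = -119/17 = -7
y = Dy/D = 119/17 = 7

x = -7, y = 7


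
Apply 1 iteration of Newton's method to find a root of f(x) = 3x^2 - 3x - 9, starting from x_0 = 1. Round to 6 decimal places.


Newton's method: x_(n+1) = x_n - f(x_n)/f'(x_n)
f(x) = 3x^2 - 3x - 9
f'(x) = 6x - 3

Iteration 1:
  f(1.000000) = -9.000000
  f'(1.000000) = 3.000000
  x_1 = 1.000000 - (-9.000000)/(3.000000) = 4.000000

x_1 = 4.000000


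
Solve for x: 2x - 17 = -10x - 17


Starting with: 2x - 17 = -10x - 17
Move all x terms to left: (2 + 10)x = -17 + 17
Simplify: 12x = 0
Divide both sides by 12: x = 0

x = 0


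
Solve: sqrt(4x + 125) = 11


Square both sides: 4x + 125 = 11^2 = 121
4x = 121 - 125 = -4
x = -1
Check: sqrt(4*(-1) + 125) = sqrt(121) = 11 ✓

x = -1


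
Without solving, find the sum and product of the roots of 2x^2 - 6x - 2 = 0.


By Vieta's formulas for ax^2 + bx + c = 0:
  Sum of roots = -b/a
  Product of roots = c/a

Here a = 2, b = -6, c = -2
Sum = -(-6)/2 = 3
Product = -2/2 = -1

Sum = 3, Product = -1


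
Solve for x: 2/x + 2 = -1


Subtract 2 from both sides: 2/x = -3
Multiply both sides by x: 2 = -3 * x
Divide by -3: x = -2/3

x = -2/3


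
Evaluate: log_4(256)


We need the exponent such that 4^? = 256
4^4 = 256
Therefore log_4(256) = 4

4


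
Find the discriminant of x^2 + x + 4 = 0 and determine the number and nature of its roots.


For ax^2 + bx + c = 0, discriminant D = b^2 - 4ac
Here a = 1, b = 1, c = 4
D = (1)^2 - 4(1)(4) = 1 - 16 = -15

D = -15 < 0
The equation has no real roots (2 complex conjugate roots).

Discriminant = -15, no real roots (2 complex conjugate roots)


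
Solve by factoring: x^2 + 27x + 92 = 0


We need two numbers that multiply to 92 and add to 27.
Those numbers are 23 and 4 (since 23 * 4 = 92 and 23 + 4 = 27).
So x^2 + 27x + 92 = (x + 23)(x + 4) = 0
Setting each factor to zero: x = -23 or x = -4

x = -23, x = -4


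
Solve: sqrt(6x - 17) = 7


Square both sides: 6x - 17 = 7^2 = 49
6x = 49 + 17 = 66
x = 11
Check: sqrt(6*11 - 17) = sqrt(49) = 7 ✓

x = 11


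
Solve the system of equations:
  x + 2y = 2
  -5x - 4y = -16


Using Cramer's rule:
Determinant D = (1)(-4) - (-5)(2) = -4 + 10 = 6
Dx = (2)(-4) - (-16)(2) = -8 + 32 = 24
Dy = (1)(-16) - (-5)(2) = -16 + 10 = -6
x = Dx/D = 24/6 = 4
y = Dy/D = -6/6 = -1

x = 4, y = -1


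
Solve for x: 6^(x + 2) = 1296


Express both sides with the same base.
1296 = 6^4
Since the bases match, equate exponents: x + 2 = 4
So x = 4 - (2) = 2

x = 2


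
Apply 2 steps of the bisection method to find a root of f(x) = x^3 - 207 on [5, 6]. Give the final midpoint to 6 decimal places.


f(x) = x^3 - 207
f(5) = -82 < 0
f(6) = 9 > 0

Step 1: midpoint = (5.000000 + 6.000000)/2 = 5.500000
  f(5.500000) = -40.625000
  f(mid) < 0, so root is in [5.500000, 6.000000]

Step 2: midpoint = (5.500000 + 6.000000)/2 = 5.750000
  f(5.750000) = -16.890625
  f(mid) < 0, so root is in [5.750000, 6.000000]

midpoint = 5.750000


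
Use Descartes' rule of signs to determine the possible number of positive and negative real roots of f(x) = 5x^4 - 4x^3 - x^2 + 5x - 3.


Descartes' rule of signs:

For positive roots, count sign changes in f(x) = 5x^4 - 4x^3 - x^2 + 5x - 3:
Signs of coefficients: +, -, -, +, -
Number of sign changes: 3
Possible positive real roots: 3, 1

For negative roots, examine f(-x) = 5x^4 + 4x^3 - x^2 - 5x - 3:
Signs of coefficients: +, +, -, -, -
Number of sign changes: 1
Possible negative real roots: 1

Positive roots: 3 or 1; Negative roots: 1


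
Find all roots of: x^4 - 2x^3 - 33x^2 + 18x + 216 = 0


Let p(x) = x^4 - 2x^3 - 33x^2 + 18x + 216. By the rational root theorem (leading coefficient 1), any rational root is an integer divisor of 216: try ±1, ±2, ... in turn.
Test x = 1: value = 200 ≠ 0.
Test x = -1: value = 168 ≠ 0.
Test x = 2: value = 120 ≠ 0.
Test x = -2: value = 80 ≠ 0.
Test x = 3: value = 0 ✓, so (x - 3) is a factor.
Synthetic division by (x - 3): bring down 1; 1(3) - 2 = 1; 1(3) - 33 = -30; (-30)(3) + 18 = -72; (-72)(3) + 216 = 0 → quotient x^3 + x^2 - 30x - 72, remainder 0.
Continue with the quotient x^3 + x^2 - 30x - 72 (candidates must divide 72; re-test x = 3 first in case it repeats).
Test x = 3: value = -126 ≠ 0.
Test x = -3: value = 0 ✓, so (x + 3) is a factor.
Synthetic division by (x + 3): bring down 1; 1(-3) + 1 = -2; (-2)(-3) - 30 = -24; (-24)(-3) - 72 = 0 → quotient x^2 - 2x - 24, remainder 0.
Solve the quadratic x^2 - 2x - 24 = 0: discriminant = (-2)^2 - 4(1)(-24) = 4 + 96 = 100.
sqrt(100) = 10, so x = (2 ± 10)/2: x = 6 or x = -4.
Collecting all roots found:

x = -4, x = -3, x = 3, x = 6


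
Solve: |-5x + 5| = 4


An absolute value equation |expr| = 4 gives two cases:
Case 1: -5x + 5 = 4
  -5x = -1, so x = 1/5
Case 2: -5x + 5 = -4
  -5x = -9, so x = 9/5

x = 1/5, x = 9/5


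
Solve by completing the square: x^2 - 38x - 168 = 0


Start: x^2 - 38x - 168 = 0
Move constant: x^2 - 38x = 168
Half of -38 is -19, squared is 361
Add 361 to both sides: x^2 - 38x + 361 = 529
(x - 19)^2 = 529
x - 19 = ±23
x = 19 + 23 = 42 or x = 19 - 23 = -4

x = -4, x = 42


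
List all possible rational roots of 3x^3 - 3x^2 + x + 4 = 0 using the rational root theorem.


Rational root theorem: possible roots are ±p/q where:
  p divides the constant term (4): p ∈ {1, 2, 4}
  q divides the leading coefficient (3): q ∈ {1, 3}

All possible rational roots: -4, -2, -4/3, -1, -2/3, -1/3, 1/3, 2/3, 1, 4/3, 2, 4

-4, -2, -4/3, -1, -2/3, -1/3, 1/3, 2/3, 1, 4/3, 2, 4


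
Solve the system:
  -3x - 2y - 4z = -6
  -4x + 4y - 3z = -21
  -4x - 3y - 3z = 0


Using Cramer's rule. Expand each determinant along the first row.
D  = (-3)*[4*(-3) - (-3)*(-3)] - (-2)*[(-4)*(-3) - (-3)*(-4)] + (-4)*[(-4)*(-3) - 4*(-4)]
  = (-3)*(-21) - (-2)*(0) + (-4)*(28) = -49
Dx = (-6)*[4*(-3) - (-3)*(-3)] - (-2)*[(-21)*(-3) - (-3)*0] + (-4)*[(-21)*(-3) - 4*0]
  = (-6)*(-21) - (-2)*(63) + (-4)*(63) = 0
Dy = (-3)*[(-21)*(-3) - (-3)*0] - (-6)*[(-4)*(-3) - (-3)*(-4)] + (-4)*[(-4)*0 - (-21)*(-4)]
  = (-3)*(63) - (-6)*(0) + (-4)*(-84) = 147
Dz = (-3)*[4*0 - (-21)*(-3)] - (-2)*[(-4)*0 - (-21)*(-4)] + (-6)*[(-4)*(-3) - 4*(-4)]
  = (-3)*(-63) - (-2)*(-84) + (-6)*(28) = -147
x = Dx/D = 0/-49 = 0, y = Dy/D = 147/-49 = -3, z = Dz/D = -147/-49 = 3
Check eq1: (-3)(0) + (-2)(-3) + (-4)(3) = -6 = -6 ✓
Check eq2: (-4)(0) + (4)(-3) + (-3)(3) = -21 = -21 ✓
Check eq3: (-4)(0) + (-3)(-3) + (-3)(3) = 0 = 0 ✓

x = 0, y = -3, z = 3
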